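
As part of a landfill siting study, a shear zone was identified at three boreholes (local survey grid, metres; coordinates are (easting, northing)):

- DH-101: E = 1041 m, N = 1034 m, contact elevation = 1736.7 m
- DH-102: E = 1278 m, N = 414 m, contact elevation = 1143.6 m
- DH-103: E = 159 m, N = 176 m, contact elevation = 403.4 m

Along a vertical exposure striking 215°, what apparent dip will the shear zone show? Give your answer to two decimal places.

49.22°

Two edge vectors: DH-101→DH-102 = (237, -620, -593.1), DH-101→DH-103 = (-882, -858, -1333.3).
Normal n = (DH-101→DH-102) × (DH-101→DH-103) = (317766.2, 839106.3, -750186).
So ∂z/∂E = −n_x/n_z = 0.42358 and ∂z/∂N = −n_y/n_z = 1.11853.
Unit vector along 215° is (sin 215°, cos 215°) = (-0.5736, -0.8192).
Slope in that direction = a·(-0.5736) + b·(-0.8192) = −1.15920.
Apparent dip = arctan|1.15920| = 49.22° (true dip is 50.1°, so apparent ≤ true as expected).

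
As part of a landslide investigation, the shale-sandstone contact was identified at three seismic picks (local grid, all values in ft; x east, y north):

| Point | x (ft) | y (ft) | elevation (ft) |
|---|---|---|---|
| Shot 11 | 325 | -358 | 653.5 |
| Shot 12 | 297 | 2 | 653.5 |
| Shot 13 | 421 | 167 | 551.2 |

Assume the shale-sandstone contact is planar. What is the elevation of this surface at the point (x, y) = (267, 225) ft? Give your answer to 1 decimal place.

Let the plane be z = a·x + b·y + c.
Shot 12−Shot 11: −28a + 360b = 0;  Shot 13−Shot 11: 96a + 525b = −102.3.
Solving gives a = −0.74762, b = −0.05815.
Then c = 653.5 − a·325 − b·-358 = 875.66.
At (267, 225): z = −199.6 − 13.1 + 875.66 = 663.0 ft.

663.0 ft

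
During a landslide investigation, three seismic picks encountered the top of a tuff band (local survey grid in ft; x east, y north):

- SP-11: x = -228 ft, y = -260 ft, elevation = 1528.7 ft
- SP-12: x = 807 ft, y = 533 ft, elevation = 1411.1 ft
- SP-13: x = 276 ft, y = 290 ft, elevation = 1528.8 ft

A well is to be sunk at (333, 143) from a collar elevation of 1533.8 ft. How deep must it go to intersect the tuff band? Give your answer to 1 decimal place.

78.2 ft

Let the plane be z = a·x + b·y + c.
SP-12−SP-11: 1035a + 793b = −117.6;  SP-13−SP-11: 504a + 550b = 0.1.
Solving gives a = −0.38189, b = 0.35013.
Then c = 1528.7 − a·-228 − b·-260 = 1532.66.
At (333, 143): z_contact = −127.17 + 50.07 + 1532.66 = 1455.56 ft.
Depth below ground = 1533.8 − 1455.56 = 78.2 ft.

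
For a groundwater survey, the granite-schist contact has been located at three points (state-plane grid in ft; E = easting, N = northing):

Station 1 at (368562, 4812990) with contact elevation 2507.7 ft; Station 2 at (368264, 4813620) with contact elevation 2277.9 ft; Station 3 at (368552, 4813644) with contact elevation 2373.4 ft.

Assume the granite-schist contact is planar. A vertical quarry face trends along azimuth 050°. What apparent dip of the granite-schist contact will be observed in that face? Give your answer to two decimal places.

Two edge vectors: Station 1→Station 2 = (-298, 630, -229.8), Station 1→Station 3 = (-10, 654, -134.3).
Normal n = (Station 1→Station 2) × (Station 1→Station 3) = (65680.2, -37723.4, -188592).
So ∂z/∂E = −n_x/n_z = 0.34827 and ∂z/∂N = −n_y/n_z = −0.20003.
Unit vector along 050° is (sin 50°, cos 50°) = (0.7660, 0.6428).
Slope in that direction = a·(0.7660) + b·(0.6428) = 0.13821.
Apparent dip = arctan|0.13821| = 7.87° (true dip is 21.9°, so apparent ≤ true as expected).

7.87°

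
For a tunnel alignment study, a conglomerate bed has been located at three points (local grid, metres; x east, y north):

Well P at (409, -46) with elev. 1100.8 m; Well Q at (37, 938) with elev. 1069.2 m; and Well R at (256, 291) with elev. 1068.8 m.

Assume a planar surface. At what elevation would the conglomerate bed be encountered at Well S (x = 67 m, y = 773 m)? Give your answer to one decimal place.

1047.7 m

Let the plane be z = a·x + b·y + c.
Well Q−Well P: −372a + 984b = −31.6;  Well R−Well P: −153a + 337b = −32.
Solving gives a = 0.82733, b = 0.28066.
Then c = 1100.8 − a·409 − b·-46 = 775.33.
At (67, 773): z = 55.4 + 216.9 + 775.33 = 1047.7 m.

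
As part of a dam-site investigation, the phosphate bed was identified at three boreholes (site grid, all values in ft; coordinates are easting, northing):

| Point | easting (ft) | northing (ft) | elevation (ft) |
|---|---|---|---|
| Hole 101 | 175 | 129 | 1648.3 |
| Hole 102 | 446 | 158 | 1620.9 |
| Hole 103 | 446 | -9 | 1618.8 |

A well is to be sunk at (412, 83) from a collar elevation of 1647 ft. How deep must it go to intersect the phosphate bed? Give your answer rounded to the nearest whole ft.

Let the plane be z = a·easting + b·northing + c.
Hole 102−Hole 101: 271a + 29b = −27.4;  Hole 103−Hole 101: 271a − 138b = −29.5.
Solving gives a = −0.10245, b = 0.01257.
Then c = 1648.3 − a·175 − b·129 = 1664.61.
At (412, 83): z_contact = −42.2 + 1.0 + 1664.61 = 1623.4 ft.
Depth below ground = 1647 − 1623.4 = 24 ft.

24 ft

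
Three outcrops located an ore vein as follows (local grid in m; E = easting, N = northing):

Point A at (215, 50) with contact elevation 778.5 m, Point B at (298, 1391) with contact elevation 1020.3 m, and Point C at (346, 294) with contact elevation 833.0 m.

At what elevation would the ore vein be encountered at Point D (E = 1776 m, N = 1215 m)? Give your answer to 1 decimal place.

Two edge vectors: Point A→Point B = (83, 1341, 241.8), Point A→Point C = (131, 244, 54.5).
Normal n = (Point A→Point B) × (Point A→Point C) = (14085.3, 27152.3, -155419).
So ∂z/∂E = −n_x/n_z = 0.090628 and ∂z/∂N = −n_y/n_z = 0.174704.
Intercept c from Point A: 778.5 − 19.49 − 8.74 = 750.28.
At (1776, 1215): z = 161.0 + 212.3 + 750.28 = 1123.5 m.

1123.5 m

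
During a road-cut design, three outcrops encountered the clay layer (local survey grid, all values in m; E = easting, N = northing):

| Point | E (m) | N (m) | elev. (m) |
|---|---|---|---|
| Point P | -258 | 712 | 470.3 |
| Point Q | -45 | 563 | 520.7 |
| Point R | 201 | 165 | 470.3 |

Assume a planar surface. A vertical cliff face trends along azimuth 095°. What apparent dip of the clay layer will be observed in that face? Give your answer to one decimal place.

Let the plane be z = a·E + b·N + c.
Point Q−Point P: 213a − 149b = 50.4;  Point R−Point P: 459a − 547b = 0.
Solving gives a = 0.57292, b = 0.48075.
Unit vector along 095° is (sin 95°, cos 95°) = (0.9962, -0.0872).
Slope in that direction = a·(0.9962) + b·(-0.0872) = 0.52884.
Apparent dip = arctan|0.52884| = 27.9° (true dip is 36.8°, so apparent ≤ true as expected).

27.9°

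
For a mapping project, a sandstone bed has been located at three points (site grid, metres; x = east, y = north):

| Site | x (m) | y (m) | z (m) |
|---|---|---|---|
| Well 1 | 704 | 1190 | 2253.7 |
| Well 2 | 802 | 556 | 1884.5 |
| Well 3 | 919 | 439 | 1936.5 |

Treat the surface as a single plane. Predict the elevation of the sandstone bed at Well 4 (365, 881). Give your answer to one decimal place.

1604.0 m

Two edge vectors: Well 1→Well 2 = (98, -634, -369.2), Well 1→Well 3 = (215, -751, -317.2).
Normal n = (Well 1→Well 2) × (Well 1→Well 3) = (-76164.4, -48292.4, 62712).
So ∂z/∂x = −n_x/n_z = 1.214511 and ∂z/∂y = −n_y/n_z = 0.770066.
Intercept c from Well 1: 2253.7 − 855.02 − 916.38 = 482.31.
At (365, 881): z = 443.3 + 678.4 + 482.31 = 1604.0 m.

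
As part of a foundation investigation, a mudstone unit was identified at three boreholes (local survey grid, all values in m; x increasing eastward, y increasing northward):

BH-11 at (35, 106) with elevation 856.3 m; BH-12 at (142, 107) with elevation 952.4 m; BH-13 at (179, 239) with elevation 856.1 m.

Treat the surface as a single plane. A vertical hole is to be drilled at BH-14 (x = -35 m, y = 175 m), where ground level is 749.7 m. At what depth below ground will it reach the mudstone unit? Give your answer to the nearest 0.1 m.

Let the plane be z = a·x + b·y + c.
BH-12−BH-11: 107a + 1b = 96.1;  BH-13−BH-11: 144a + 133b = −0.2.
Solving gives a = 0.90733, b = −0.98387.
Then c = 856.3 − a·35 − b·106 = 928.83.
At (-35, 175): z_contact = −31.76 − 172.18 + 928.83 = 724.90 m.
Depth below ground = 749.7 − 724.90 = 24.8 m.

24.8 m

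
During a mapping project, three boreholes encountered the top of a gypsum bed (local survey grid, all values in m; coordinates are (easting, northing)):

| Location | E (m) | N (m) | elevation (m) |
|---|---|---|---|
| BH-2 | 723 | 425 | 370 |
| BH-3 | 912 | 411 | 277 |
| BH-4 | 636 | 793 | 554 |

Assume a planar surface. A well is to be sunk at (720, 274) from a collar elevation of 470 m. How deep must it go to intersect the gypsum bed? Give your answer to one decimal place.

Two edge vectors: BH-2→BH-3 = (189, -14, -93), BH-2→BH-4 = (-87, 368, 184).
Normal n = (BH-2→BH-3) × (BH-2→BH-4) = (31648, -26685, 68334).
So ∂z/∂E = −n_x/n_z = −0.46314 and ∂z/∂N = −n_y/n_z = 0.39051.
Intercept c from BH-2: 370 + 334.85 − 165.97 = 538.88.
At (720, 274): z_contact = −333.46 + 107.00 + 538.88 = 312.42 m.
Depth below ground = 470 − 312.42 = 157.6 m.

157.6 m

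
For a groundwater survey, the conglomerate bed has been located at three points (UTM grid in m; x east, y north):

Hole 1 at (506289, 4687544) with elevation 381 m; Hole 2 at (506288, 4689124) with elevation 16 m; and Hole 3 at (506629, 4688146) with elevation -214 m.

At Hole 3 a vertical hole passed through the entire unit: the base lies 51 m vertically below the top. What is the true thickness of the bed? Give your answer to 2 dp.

30.22 m

Let the plane be z = a·x + b·y + c.
Hole 2−Hole 1: −1a + 1580b = −365;  Hole 3−Hole 1: 340a + 602b = −595.
Solving gives a = −1.33947, b = −0.23186.
|∇z| = √(a²+b²) = 1.35939, so dip δ = arctan(1.35939) = 53.66°.
True thickness = vertical thickness × cos δ = 51 × cos 53.66° = 30.22 m.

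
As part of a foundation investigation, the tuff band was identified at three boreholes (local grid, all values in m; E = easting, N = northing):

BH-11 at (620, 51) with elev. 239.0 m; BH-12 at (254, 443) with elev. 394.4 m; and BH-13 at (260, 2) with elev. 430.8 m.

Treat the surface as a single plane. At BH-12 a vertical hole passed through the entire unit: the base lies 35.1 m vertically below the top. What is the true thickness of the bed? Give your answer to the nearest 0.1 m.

31.0 m

Two edge vectors: BH-11→BH-12 = (-366, 392, 155.4), BH-11→BH-13 = (-360, -49, 191.8).
Normal n = (BH-11→BH-12) × (BH-11→BH-13) = (82800.2, 14254.8, 159054).
So ∂z/∂E = −n_x/n_z = −0.52058 and ∂z/∂N = −n_y/n_z = −0.08962.
|∇z| = √(a²+b²) = 0.52824, so dip δ = arctan(0.52824) = 27.84°.
True thickness = vertical thickness × cos δ = 35.1 × cos 27.84° = 31.0 m.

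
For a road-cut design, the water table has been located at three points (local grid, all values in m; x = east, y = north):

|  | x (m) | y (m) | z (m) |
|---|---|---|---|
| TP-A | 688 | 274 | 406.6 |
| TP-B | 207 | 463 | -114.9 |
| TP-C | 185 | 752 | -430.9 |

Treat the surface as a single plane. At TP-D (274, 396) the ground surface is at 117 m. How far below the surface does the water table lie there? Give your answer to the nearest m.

117 m

Let the plane be z = a·x + b·y + c.
TP-B−TP-A: −481a + 189b = −521.5;  TP-C−TP-A: −503a + 478b = −837.5.
Solving gives a = 0.67474, b = −1.04206.
Then c = 406.6 − a·688 − b·274 = 227.90.
At (274, 396): z_contact = 184.9 − 412.7 + 227.90 = 0.1 m.
Depth below ground = 117 − 0.1 = 117 m.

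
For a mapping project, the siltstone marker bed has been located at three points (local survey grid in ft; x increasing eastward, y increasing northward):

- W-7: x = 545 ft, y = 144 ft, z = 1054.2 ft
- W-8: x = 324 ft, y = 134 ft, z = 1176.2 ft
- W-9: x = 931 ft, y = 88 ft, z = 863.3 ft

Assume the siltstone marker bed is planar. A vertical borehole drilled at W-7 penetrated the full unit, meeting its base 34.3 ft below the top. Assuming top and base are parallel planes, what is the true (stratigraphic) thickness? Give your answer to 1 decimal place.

Two edge vectors: W-7→W-8 = (-221, -10, 122), W-7→W-9 = (386, -56, -190.9).
Normal n = (W-7→W-8) × (W-7→W-9) = (8741, 4903.1, 16236).
So ∂z/∂x = −n_x/n_z = −0.53837 and ∂z/∂y = −n_y/n_z = −0.30199.
|∇z| = √(a²+b²) = 0.61729, so dip δ = arctan(0.61729) = 31.69°.
True thickness = vertical thickness × cos δ = 34.3 × cos 31.69° = 29.2 ft.

29.2 ft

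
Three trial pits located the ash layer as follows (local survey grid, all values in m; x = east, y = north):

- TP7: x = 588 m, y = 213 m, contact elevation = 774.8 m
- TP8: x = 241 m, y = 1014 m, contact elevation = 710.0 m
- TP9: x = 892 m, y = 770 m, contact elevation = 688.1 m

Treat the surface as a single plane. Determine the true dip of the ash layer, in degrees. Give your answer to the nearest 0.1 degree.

Two edge vectors: TP7→TP8 = (-347, 801, -64.8), TP7→TP9 = (304, 557, -86.7).
Normal n = (TP7→TP8) × (TP7→TP9) = (-33353.1, -49784.1, -436783).
So ∂z/∂x = −n_x/n_z = −0.07636 and ∂z/∂y = −n_y/n_z = −0.11398.
Gradient magnitude |∇z| = √(a² + b²) = √(0.00583 + 0.01299) = 0.13719.
True dip = arctan(0.13719) = 7.8°, dipping toward NE (azimuth ≈ 034°).

7.8°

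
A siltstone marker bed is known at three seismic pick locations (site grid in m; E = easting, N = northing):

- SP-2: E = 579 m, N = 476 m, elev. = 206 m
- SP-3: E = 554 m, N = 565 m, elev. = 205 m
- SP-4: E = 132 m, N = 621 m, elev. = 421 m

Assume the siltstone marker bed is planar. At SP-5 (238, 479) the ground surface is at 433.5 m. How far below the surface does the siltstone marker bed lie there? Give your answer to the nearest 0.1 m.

46.2 m

Two edge vectors: SP-2→SP-3 = (-25, 89, -1), SP-2→SP-4 = (-447, 145, 215).
Normal n = (SP-2→SP-3) × (SP-2→SP-4) = (19280, 5822, 36158).
So ∂z/∂E = −n_x/n_z = −0.53322 and ∂z/∂N = −n_y/n_z = −0.16102.
Intercept c from SP-2: 206 + 308.73 + 76.64 = 591.38.
At (238, 479): z_contact = −126.91 − 77.13 + 591.38 = 387.34 m.
Depth below ground = 433.5 − 387.34 = 46.2 m.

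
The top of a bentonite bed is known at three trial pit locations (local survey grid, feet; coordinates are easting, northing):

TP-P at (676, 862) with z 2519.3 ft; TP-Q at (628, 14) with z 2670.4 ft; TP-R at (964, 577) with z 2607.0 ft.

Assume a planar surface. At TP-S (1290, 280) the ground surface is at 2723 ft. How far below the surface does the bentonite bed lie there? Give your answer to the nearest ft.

21 ft

Let the plane be z = a·easting + b·northing + c.
TP-Q−TP-P: −48a − 848b = 151.1;  TP-R−TP-P: 288a − 285b = 87.7.
Solving gives a = 0.12139, b = −0.18505.
Then c = 2519.3 − a·676 − b·862 = 2596.76.
At (1290, 280): z_contact = 156.6 − 51.8 + 2596.76 = 2701.5 ft.
Depth below ground = 2723 − 2701.5 = 21 ft.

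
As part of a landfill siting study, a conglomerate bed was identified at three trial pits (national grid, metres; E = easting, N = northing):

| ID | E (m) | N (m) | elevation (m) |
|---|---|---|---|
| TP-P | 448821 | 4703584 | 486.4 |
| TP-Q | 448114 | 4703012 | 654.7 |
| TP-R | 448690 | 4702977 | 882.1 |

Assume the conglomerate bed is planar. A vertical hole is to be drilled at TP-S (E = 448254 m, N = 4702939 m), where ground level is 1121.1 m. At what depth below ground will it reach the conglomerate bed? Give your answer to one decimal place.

Two edge vectors: TP-P→TP-Q = (-707, -572, 168.3), TP-P→TP-R = (-131, -607, 395.7).
Normal n = (TP-P→TP-Q) × (TP-P→TP-R) = (-124182.3, 257712.6, 354217).
So ∂z/∂E = −n_x/n_z = 0.350582553 and ∂z/∂N = −n_y/n_z = −0.727555707.
Intercept c from TP-P: 486.4 − 157348.81 + 3422119.38 = 3265256.97.
At (448254, 4702939): z_contact = 157150.03 − 3421650.11 + 3265256.97 = 756.89 m.
Depth below ground = 1121.1 − 756.89 = 364.2 m.

364.2 m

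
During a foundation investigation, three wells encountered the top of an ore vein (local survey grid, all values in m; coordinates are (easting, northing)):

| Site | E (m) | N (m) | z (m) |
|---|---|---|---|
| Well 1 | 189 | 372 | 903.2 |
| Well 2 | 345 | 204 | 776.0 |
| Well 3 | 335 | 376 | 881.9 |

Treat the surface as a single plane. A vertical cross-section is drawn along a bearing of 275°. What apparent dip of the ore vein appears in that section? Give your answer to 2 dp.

Let the plane be z = a·E + b·N + c.
Well 2−Well 1: 156a − 168b = −127.2;  Well 3−Well 1: 146a + 4b = −21.3.
Solving gives a = −0.16250, b = 0.60625.
Unit vector along 275° is (sin 275°, cos 275°) = (-0.9962, 0.0872).
Slope in that direction = a·(-0.9962) + b·(0.0872) = 0.21472.
Apparent dip = arctan|0.21472| = 12.12° (true dip is 32.1°, so apparent ≤ true as expected).

12.12°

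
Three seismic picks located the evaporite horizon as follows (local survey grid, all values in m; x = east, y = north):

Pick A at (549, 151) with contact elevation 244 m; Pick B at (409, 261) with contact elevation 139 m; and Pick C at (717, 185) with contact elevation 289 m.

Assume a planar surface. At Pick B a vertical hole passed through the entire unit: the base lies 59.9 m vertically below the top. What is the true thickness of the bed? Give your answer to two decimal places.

51.13 m

Let the plane be z = a·x + b·y + c.
Pick B−Pick A: −140a + 110b = −105;  Pick C−Pick A: 168a + 34b = 45.
Solving gives a = 0.36661, b = −0.48795.
|∇z| = √(a²+b²) = 0.61033, so dip δ = arctan(0.61033) = 31.40°.
True thickness = vertical thickness × cos δ = 59.9 × cos 31.40° = 51.13 m.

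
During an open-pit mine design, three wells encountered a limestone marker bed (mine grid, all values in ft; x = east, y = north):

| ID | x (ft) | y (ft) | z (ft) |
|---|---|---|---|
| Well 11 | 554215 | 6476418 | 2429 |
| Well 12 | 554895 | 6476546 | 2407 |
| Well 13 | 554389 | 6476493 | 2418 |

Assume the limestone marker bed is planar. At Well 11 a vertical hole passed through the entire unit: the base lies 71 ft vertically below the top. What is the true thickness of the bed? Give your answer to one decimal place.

Two edge vectors: Well 11→Well 12 = (680, 128, -22), Well 11→Well 13 = (174, 75, -11).
Normal n = (Well 11→Well 12) × (Well 11→Well 13) = (242, 3652, 28728).
So ∂z/∂x = −n_x/n_z = −0.00842 and ∂z/∂y = −n_y/n_z = −0.12712.
|∇z| = √(a²+b²) = 0.12740, so dip δ = arctan(0.12740) = 7.26°.
True thickness = vertical thickness × cos δ = 71 × cos 7.26° = 70.4 ft.

70.4 ft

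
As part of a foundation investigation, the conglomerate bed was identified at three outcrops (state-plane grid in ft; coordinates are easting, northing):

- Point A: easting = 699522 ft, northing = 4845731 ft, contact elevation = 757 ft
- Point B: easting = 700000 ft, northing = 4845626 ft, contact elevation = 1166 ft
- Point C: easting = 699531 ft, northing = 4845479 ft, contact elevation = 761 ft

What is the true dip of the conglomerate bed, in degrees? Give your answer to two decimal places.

Two edge vectors: Point A→Point B = (478, -105, 409), Point A→Point C = (9, -252, 4).
Normal n = (Point A→Point B) × (Point A→Point C) = (102648, 1769, -119511).
So ∂z/∂easting = −n_x/n_z = 0.85890 and ∂z/∂northing = −n_y/n_z = 0.01480.
Gradient magnitude |∇z| = √(a² + b²) = √(0.73771 + 0.00022) = 0.85903.
True dip = arctan(0.85903) = 40.66°, dipping toward W (azimuth ≈ 269°).

40.66°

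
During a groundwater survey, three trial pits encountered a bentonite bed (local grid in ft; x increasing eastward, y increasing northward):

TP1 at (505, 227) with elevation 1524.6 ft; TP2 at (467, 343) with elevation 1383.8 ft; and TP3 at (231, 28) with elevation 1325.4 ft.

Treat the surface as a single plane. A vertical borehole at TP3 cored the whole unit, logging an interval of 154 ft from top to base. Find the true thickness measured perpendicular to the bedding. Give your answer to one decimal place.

84.7 ft

Two edge vectors: TP1→TP2 = (-38, 116, -140.8), TP1→TP3 = (-274, -199, -199.2).
Normal n = (TP1→TP2) × (TP1→TP3) = (-51126.4, 31009.6, 39346).
So ∂z/∂x = −n_x/n_z = 1.29941 and ∂z/∂y = −n_y/n_z = −0.78813.
|∇z| = √(a²+b²) = 1.51974, so dip δ = arctan(1.51974) = 56.65°.
True thickness = vertical thickness × cos δ = 154 × cos 56.65° = 84.7 ft.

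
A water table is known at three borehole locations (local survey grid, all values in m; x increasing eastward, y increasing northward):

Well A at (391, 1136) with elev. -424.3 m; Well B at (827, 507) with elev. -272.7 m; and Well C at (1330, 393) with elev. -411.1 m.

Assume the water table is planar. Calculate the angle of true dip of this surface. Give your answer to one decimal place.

Two edge vectors: Well A→Well B = (436, -629, 151.6), Well A→Well C = (939, -743, 13.2).
Normal n = (Well A→Well B) × (Well A→Well C) = (104336, 136597.2, 266683).
So ∂z/∂x = −n_x/n_z = −0.39124 and ∂z/∂y = −n_y/n_z = −0.51221.
Gradient magnitude |∇z| = √(a² + b²) = √(0.15307 + 0.26236) = 0.64453.
True dip = arctan(0.64453) = 32.8°, dipping toward NE (azimuth ≈ 037°).

32.8°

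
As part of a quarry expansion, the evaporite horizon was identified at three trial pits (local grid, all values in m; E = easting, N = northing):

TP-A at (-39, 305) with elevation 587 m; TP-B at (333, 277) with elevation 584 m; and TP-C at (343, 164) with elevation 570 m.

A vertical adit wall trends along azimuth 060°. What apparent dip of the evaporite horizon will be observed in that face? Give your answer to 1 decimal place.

Two edge vectors: TP-A→TP-B = (372, -28, -3), TP-A→TP-C = (382, -141, -17).
Normal n = (TP-A→TP-B) × (TP-A→TP-C) = (53, 5178, -41756).
So ∂z/∂E = −n_x/n_z = 0.00127 and ∂z/∂N = −n_y/n_z = 0.12401.
Unit vector along 060° is (sin 60°, cos 60°) = (0.8660, 0.5000).
Slope in that direction = a·(0.8660) + b·(0.5000) = 0.06310.
Apparent dip = arctan|0.06310| = 3.6° (true dip is 7.1°, so apparent ≤ true as expected).

3.6°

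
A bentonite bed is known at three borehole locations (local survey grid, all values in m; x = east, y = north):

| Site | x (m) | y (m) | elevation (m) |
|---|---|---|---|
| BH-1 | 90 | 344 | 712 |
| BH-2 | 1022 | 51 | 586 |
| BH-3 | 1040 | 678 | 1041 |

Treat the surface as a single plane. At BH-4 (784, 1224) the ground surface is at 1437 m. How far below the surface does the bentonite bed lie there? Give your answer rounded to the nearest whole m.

25 m

Let the plane be z = a·x + b·y + c.
BH-2−BH-1: 932a − 293b = −126;  BH-3−BH-1: 950a + 334b = 329.
Solving gives a = 0.09211, b = 0.72303.
Then c = 712 − a·90 − b·344 = 454.99.
At (784, 1224): z_contact = 72.2 + 885.0 + 454.99 = 1412.2 m.
Depth below ground = 1437 − 1412.2 = 25 m.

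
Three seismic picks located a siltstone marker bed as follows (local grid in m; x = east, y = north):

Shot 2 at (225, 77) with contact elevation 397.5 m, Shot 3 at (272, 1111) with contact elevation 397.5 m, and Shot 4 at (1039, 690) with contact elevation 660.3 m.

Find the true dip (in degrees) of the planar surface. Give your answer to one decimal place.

18.5°

Two edge vectors: Shot 2→Shot 3 = (47, 1034, 0), Shot 2→Shot 4 = (814, 613, 262.8).
Normal n = (Shot 2→Shot 3) × (Shot 2→Shot 4) = (271735.2, -12351.6, -812865).
So ∂z/∂x = −n_x/n_z = 0.33429 and ∂z/∂y = −n_y/n_z = −0.01520.
Gradient magnitude |∇z| = √(a² + b²) = √(0.11175 + 0.00023) = 0.33464.
True dip = arctan(0.33464) = 18.5°, dipping toward W (azimuth ≈ 273°).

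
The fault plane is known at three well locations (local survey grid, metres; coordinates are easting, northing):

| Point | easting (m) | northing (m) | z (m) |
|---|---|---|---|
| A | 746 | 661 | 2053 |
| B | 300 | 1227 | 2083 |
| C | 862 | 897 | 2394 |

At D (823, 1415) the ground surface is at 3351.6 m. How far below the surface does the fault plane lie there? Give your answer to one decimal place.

528.5 m

Let the plane be z = a·easting + b·northing + c.
B−A: −446a + 566b = 30;  C−A: 116a + 236b = 341.
Solving gives a = 1.087846, b = 0.910211.
Then c = 2053 − a·746 − b·661 = 639.82.
At (823, 1415): z_contact = 895.30 + 1287.95 + 639.82 = 2823.06 m.
Depth below ground = 3351.6 − 2823.06 = 528.5 m.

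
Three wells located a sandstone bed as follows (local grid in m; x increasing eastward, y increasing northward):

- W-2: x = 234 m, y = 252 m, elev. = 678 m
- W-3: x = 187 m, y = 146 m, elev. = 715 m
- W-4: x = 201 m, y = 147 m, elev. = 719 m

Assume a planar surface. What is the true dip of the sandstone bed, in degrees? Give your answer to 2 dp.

Let the plane be z = a·x + b·y + c.
W-3−W-2: −47a − 106b = 37;  W-4−W-2: −33a − 105b = 41.
Solving gives a = 0.32081, b = −0.49130.
Gradient magnitude |∇z| = √(a² + b²) = √(0.10292 + 0.24138) = 0.58677.
True dip = arctan(0.58677) = 30.40°, dipping toward NNW (azimuth ≈ 327°).

30.40°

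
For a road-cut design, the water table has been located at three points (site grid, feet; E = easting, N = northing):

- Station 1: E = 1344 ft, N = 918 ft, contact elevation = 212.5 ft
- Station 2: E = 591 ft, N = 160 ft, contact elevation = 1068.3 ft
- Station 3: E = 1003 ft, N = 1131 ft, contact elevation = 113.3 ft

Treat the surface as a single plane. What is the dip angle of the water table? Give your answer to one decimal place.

Let the plane be z = a·E + b·N + c.
Station 2−Station 1: −753a − 758b = 855.8;  Station 3−Station 1: −341a + 213b = −99.2.
Solving gives a = −0.25567, b = −0.87504.
Gradient magnitude |∇z| = √(a² + b²) = √(0.06537 + 0.76570) = 0.91163.
True dip = arctan(0.91163) = 42.4°, dipping toward NNE (azimuth ≈ 016°).

42.4°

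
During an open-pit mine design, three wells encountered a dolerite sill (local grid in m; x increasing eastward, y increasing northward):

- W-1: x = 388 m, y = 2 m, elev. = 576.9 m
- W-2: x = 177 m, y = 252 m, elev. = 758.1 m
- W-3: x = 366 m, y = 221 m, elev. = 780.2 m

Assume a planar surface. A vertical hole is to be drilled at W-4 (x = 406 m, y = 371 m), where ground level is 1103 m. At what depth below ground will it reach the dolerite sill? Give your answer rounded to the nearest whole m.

168 m

Let the plane be z = a·x + b·y + c.
W-2−W-1: −211a + 250b = 181.2;  W-3−W-1: −22a + 219b = 203.3.
Solving gives a = 0.27370, b = 0.95581.
Then c = 576.9 − a·388 − b·2 = 468.79.
At (406, 371): z_contact = 111.1 + 354.6 + 468.79 = 934.5 m.
Depth below ground = 1103 − 934.5 = 168 m.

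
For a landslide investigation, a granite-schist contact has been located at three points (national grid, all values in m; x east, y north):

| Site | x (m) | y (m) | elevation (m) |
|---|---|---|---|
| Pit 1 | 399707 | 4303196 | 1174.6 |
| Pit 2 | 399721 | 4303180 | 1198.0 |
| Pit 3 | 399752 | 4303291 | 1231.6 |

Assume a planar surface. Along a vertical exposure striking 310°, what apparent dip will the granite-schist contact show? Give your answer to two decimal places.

51.37°

Two edge vectors: Pit 1→Pit 2 = (14, -16, 23.4), Pit 1→Pit 3 = (45, 95, 57).
Normal n = (Pit 1→Pit 2) × (Pit 1→Pit 3) = (-3135, 255, 2050).
So ∂z/∂x = −n_x/n_z = 1.52927 and ∂z/∂y = −n_y/n_z = −0.12439.
Unit vector along 310° is (sin 310°, cos 310°) = (-0.7660, 0.6428).
Slope in that direction = a·(-0.7660) + b·(0.6428) = −1.25144.
Apparent dip = arctan|1.25144| = 51.37° (true dip is 56.9°, so apparent ≤ true as expected).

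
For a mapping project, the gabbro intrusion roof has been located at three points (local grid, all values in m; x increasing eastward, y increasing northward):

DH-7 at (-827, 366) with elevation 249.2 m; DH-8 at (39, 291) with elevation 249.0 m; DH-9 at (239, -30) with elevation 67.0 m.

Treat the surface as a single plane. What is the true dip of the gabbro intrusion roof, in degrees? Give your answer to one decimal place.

Let the plane be z = a·x + b·y + c.
DH-8−DH-7: 866a − 75b = −0.2;  DH-9−DH-7: 1066a − 396b = −182.2.
Solving gives a = 0.05166, b = 0.59916.
Gradient magnitude |∇z| = √(a² + b²) = √(0.00267 + 0.35900) = 0.60139.
True dip = arctan(0.60139) = 31.0°, dipping toward S (azimuth ≈ 185°).

31.0°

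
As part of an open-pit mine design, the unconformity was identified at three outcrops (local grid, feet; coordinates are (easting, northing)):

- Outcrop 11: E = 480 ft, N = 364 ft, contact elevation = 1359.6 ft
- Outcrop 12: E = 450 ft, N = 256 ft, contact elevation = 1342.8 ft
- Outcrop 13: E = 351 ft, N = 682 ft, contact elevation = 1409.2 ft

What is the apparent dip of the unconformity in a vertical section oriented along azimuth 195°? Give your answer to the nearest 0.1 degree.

Let the plane be z = a·E + b·N + c.
Outcrop 12−Outcrop 11: −30a − 108b = −16.8;  Outcrop 13−Outcrop 11: −129a + 318b = 49.6.
Solving gives a = −0.00061, b = 0.15573.
Unit vector along 195° is (sin 195°, cos 195°) = (-0.2588, -0.9659).
Slope in that direction = a·(-0.2588) + b·(-0.9659) = −0.15026.
Apparent dip = arctan|0.15026| = 8.5° (true dip is 8.9°, so apparent ≤ true as expected).

8.5°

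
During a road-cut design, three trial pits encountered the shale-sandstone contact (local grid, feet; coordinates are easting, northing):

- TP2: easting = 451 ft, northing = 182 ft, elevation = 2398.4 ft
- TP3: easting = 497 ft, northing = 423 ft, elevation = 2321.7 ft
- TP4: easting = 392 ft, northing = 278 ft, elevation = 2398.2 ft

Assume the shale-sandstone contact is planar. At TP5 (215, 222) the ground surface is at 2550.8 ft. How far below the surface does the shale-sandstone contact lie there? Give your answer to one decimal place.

Let the plane be z = a·easting + b·northing + c.
TP3−TP2: 46a + 241b = −76.7;  TP4−TP2: −59a + 96b = −0.2.
Solving gives a = −0.39254, b = −0.24333.
Then c = 2398.4 − a·451 − b·182 = 2619.72.
At (215, 222): z_contact = −84.40 − 54.02 + 2619.72 = 2481.31 ft.
Depth below ground = 2550.8 − 2481.31 = 69.5 ft.

69.5 ft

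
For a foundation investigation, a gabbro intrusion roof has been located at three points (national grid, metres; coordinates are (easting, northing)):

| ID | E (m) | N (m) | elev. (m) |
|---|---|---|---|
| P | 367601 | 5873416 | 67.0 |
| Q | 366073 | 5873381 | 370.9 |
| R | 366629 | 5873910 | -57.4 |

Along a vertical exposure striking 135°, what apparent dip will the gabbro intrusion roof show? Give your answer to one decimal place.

Two edge vectors: P→Q = (-1528, -35, 303.9), P→R = (-972, 494, -124.4).
Normal n = (P→Q) × (P→R) = (-145772.6, -485474, -788852).
So ∂z/∂E = −n_x/n_z = −0.18479 and ∂z/∂N = −n_y/n_z = −0.61542.
Unit vector along 135° is (sin 135°, cos 135°) = (0.7071, -0.7071).
Slope in that direction = a·(0.7071) + b·(-0.7071) = 0.30450.
Apparent dip = arctan|0.30450| = 16.9° (true dip is 32.7°, so apparent ≤ true as expected).

16.9°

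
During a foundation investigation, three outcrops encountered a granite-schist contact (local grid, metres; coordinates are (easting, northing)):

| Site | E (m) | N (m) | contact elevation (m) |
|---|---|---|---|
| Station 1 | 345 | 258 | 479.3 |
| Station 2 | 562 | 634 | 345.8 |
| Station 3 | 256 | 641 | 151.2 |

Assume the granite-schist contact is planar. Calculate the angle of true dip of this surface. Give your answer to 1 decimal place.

43.4°

Two edge vectors: Station 1→Station 2 = (217, 376, -133.5), Station 1→Station 3 = (-89, 383, -328.1).
Normal n = (Station 1→Station 2) × (Station 1→Station 3) = (-72235.1, 83079.2, 116575).
So ∂z/∂E = −n_x/n_z = 0.61964 and ∂z/∂N = −n_y/n_z = −0.71267.
Gradient magnitude |∇z| = √(a² + b²) = √(0.38396 + 0.50789) = 0.94438.
True dip = arctan(0.94438) = 43.4°, dipping toward NW (azimuth ≈ 319°).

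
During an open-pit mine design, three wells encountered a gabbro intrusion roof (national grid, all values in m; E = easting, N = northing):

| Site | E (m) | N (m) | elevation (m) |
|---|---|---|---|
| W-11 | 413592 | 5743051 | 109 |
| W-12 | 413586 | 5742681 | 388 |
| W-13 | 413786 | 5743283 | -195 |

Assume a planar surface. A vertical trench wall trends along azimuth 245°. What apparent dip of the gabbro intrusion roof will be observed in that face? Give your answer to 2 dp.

42.89°

Two edge vectors: W-11→W-12 = (-6, -370, 279), W-11→W-13 = (194, 232, -304).
Normal n = (W-11→W-12) × (W-11→W-13) = (47752, 52302, 70388).
So ∂z/∂E = −n_x/n_z = −0.67841 and ∂z/∂N = −n_y/n_z = −0.74305.
Unit vector along 245° is (sin 245°, cos 245°) = (-0.9063, -0.4226).
Slope in that direction = a·(-0.9063) + b·(-0.4226) = 0.92888.
Apparent dip = arctan|0.92888| = 42.89° (true dip is 45.2°, so apparent ≤ true as expected).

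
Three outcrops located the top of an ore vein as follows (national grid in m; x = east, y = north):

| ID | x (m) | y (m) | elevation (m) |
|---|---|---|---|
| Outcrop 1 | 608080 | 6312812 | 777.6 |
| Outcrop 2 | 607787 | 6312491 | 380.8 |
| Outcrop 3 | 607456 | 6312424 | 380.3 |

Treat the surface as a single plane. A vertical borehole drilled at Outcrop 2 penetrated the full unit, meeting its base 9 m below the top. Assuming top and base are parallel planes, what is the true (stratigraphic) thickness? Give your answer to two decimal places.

Let the plane be z = a·x + b·y + c.
Outcrop 2−Outcrop 1: −293a − 321b = −396.8;  Outcrop 3−Outcrop 1: −624a − 388b = −397.3.
Solving gives a = −0.30507, b = 1.51460.
|∇z| = √(a²+b²) = 1.54501, so dip δ = arctan(1.54501) = 57.09°.
True thickness = vertical thickness × cos δ = 9 × cos 57.09° = 4.89 m.

4.89 m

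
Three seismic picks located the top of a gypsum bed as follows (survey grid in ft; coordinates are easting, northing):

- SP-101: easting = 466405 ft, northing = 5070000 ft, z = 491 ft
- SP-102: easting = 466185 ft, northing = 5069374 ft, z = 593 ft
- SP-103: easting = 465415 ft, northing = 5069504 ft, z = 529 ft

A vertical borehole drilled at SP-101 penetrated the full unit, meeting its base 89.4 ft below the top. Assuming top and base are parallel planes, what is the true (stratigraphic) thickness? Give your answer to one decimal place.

Let the plane be z = a·easting + b·northing + c.
SP-102−SP-101: −220a − 626b = 102;  SP-103−SP-101: −990a − 496b = 38.
Solving gives a = 0.05249, b = −0.18139.
|∇z| = √(a²+b²) = 0.18883, so dip δ = arctan(0.18883) = 10.69°.
True thickness = vertical thickness × cos δ = 89.4 × cos 10.69° = 87.8 ft.

87.8 ft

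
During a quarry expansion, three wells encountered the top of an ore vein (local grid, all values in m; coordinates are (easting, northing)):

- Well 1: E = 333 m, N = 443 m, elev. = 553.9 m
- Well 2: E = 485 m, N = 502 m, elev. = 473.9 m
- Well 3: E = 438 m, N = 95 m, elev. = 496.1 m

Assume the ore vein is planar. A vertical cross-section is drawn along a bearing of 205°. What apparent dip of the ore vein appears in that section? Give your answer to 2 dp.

12.28°

Two edge vectors: Well 1→Well 2 = (152, 59, -80), Well 1→Well 3 = (105, -348, -57.8).
Normal n = (Well 1→Well 2) × (Well 1→Well 3) = (-31250.2, 385.6, -59091).
So ∂z/∂E = −n_x/n_z = −0.52885 and ∂z/∂N = −n_y/n_z = 0.00653.
Unit vector along 205° is (sin 205°, cos 205°) = (-0.4226, -0.9063).
Slope in that direction = a·(-0.4226) + b·(-0.9063) = 0.21759.
Apparent dip = arctan|0.21759| = 12.28° (true dip is 27.9°, so apparent ≤ true as expected).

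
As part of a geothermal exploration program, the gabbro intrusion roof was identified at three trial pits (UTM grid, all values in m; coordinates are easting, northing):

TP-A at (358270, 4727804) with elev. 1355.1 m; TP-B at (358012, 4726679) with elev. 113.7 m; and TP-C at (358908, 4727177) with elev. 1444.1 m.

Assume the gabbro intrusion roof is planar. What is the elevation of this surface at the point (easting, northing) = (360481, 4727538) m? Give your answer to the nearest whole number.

3331 m

Let the plane be z = a·easting + b·northing + c.
TP-B−TP-A: −258a − 1125b = −1241.4;  TP-C−TP-A: 638a − 627b = 89.
Solving gives a = 0.99882526, b = 0.87440274.
Then c = 1355.1 − a·358270 − b·4727804 = −4490498.80.
At (360481, 4727538): z = 360057.5 + 4133772.2 − 4490498.80 = 3330.9 m.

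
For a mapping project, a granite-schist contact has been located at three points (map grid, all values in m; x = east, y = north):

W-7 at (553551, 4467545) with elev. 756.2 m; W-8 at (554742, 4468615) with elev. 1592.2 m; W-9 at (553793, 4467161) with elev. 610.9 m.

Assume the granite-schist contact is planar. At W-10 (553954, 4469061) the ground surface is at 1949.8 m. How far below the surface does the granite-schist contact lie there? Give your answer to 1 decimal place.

Two edge vectors: W-7→W-8 = (1191, 1070, 836), W-7→W-9 = (242, -384, -145.3).
Normal n = (W-7→W-8) × (W-7→W-9) = (165553, 375364.3, -716284).
So ∂z/∂x = −n_x/n_z = 0.231127597 and ∂z/∂y = −n_y/n_z = 0.524043955.
Intercept c from W-7: 756.2 − 127940.91 − 2341189.95 = −2468374.66.
At (553954, 4469061): z_contact = 128034.06 + 2341984.40 − 2468374.66 = 1643.80 m.
Depth below ground = 1949.8 − 1643.80 = 306.0 m.

306.0 m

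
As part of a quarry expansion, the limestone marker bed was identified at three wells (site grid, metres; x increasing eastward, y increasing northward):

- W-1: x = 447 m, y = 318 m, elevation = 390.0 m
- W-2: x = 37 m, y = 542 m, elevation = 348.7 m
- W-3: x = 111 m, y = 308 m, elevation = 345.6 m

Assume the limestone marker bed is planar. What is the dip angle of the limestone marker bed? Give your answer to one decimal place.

8.1°

Let the plane be z = a·x + b·y + c.
W-2−W-1: −410a + 224b = −41.3;  W-3−W-1: −336a − 10b = −44.4.
Solving gives a = 0.13052, b = 0.05452.
Gradient magnitude |∇z| = √(a² + b²) = √(0.01704 + 0.00297) = 0.14145.
True dip = arctan(0.14145) = 8.1°, dipping toward WSW (azimuth ≈ 247°).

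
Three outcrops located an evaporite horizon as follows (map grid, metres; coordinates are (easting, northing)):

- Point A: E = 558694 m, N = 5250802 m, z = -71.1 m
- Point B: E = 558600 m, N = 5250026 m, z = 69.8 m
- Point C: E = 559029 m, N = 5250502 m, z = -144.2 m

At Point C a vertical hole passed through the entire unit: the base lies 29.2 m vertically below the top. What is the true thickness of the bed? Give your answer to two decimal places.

27.38 m

Let the plane be z = a·E + b·N + c.
Point B−Point A: −94a − 776b = 140.9;  Point C−Point A: 335a − 300b = −73.1.
Solving gives a = −0.34354, b = −0.13996.
|∇z| = √(a²+b²) = 0.37096, so dip δ = arctan(0.37096) = 20.35°.
True thickness = vertical thickness × cos δ = 29.2 × cos 20.35° = 27.38 m.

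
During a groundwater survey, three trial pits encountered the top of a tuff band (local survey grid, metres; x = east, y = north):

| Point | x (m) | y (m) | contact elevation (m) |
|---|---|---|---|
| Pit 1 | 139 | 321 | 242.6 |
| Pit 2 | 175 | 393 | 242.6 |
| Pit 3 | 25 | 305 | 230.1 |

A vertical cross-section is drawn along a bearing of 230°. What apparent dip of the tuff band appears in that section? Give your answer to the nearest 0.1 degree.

3.0°

Two edge vectors: Pit 1→Pit 2 = (36, 72, 0), Pit 1→Pit 3 = (-114, -16, -12.5).
Normal n = (Pit 1→Pit 2) × (Pit 1→Pit 3) = (-900, 450, 7632).
So ∂z/∂x = −n_x/n_z = 0.11792 and ∂z/∂y = −n_y/n_z = −0.05896.
Unit vector along 230° is (sin 230°, cos 230°) = (-0.7660, -0.6428).
Slope in that direction = a·(-0.7660) + b·(-0.6428) = −0.05244.
Apparent dip = arctan|0.05244| = 3.0° (true dip is 7.5°, so apparent ≤ true as expected).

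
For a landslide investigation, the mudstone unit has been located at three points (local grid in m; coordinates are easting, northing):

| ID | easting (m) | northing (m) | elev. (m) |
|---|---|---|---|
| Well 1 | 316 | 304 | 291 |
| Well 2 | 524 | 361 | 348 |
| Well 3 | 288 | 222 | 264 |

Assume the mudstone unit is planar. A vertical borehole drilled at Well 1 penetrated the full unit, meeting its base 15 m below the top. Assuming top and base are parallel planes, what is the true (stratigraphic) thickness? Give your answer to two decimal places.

Two edge vectors: Well 1→Well 2 = (208, 57, 57), Well 1→Well 3 = (-28, -82, -27).
Normal n = (Well 1→Well 2) × (Well 1→Well 3) = (3135, 4020, -15460).
So ∂z/∂easting = −n_x/n_z = 0.20278 and ∂z/∂northing = −n_y/n_z = 0.26003.
|∇z| = √(a²+b²) = 0.32975, so dip δ = arctan(0.32975) = 18.25°.
True thickness = vertical thickness × cos δ = 15 × cos 18.25° = 14.25 m.

14.25 m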